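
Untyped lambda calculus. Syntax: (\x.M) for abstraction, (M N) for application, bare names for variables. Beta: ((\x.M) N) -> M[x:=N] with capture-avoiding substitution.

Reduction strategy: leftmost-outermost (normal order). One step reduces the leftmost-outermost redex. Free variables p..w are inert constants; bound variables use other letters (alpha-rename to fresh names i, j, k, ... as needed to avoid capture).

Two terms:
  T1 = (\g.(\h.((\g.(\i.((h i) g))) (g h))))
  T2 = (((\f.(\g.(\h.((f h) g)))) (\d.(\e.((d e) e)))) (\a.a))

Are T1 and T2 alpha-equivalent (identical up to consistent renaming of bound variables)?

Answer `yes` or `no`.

Answer: no

Derivation:
Term 1: (\g.(\h.((\g.(\i.((h i) g))) (g h))))
Term 2: (((\f.(\g.(\h.((f h) g)))) (\d.(\e.((d e) e)))) (\a.a))
Alpha-equivalence: compare structure up to binder renaming.
Result: False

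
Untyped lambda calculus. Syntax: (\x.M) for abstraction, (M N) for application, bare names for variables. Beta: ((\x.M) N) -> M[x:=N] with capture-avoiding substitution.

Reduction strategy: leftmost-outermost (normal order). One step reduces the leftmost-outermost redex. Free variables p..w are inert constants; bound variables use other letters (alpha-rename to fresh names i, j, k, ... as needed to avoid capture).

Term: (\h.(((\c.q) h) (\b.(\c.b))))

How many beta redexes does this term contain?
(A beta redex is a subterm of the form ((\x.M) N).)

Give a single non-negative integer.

Term: (\h.(((\c.q) h) (\b.(\c.b))))
  Redex: ((\c.q) h)
Total redexes: 1

Answer: 1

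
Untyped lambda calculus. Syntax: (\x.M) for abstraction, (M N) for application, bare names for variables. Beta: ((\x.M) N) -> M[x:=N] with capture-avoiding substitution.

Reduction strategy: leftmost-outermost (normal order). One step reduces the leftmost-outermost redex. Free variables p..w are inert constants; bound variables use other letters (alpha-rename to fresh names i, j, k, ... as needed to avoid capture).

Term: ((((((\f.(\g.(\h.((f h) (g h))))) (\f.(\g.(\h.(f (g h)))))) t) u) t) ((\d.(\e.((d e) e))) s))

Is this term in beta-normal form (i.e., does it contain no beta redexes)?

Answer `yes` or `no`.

Answer: no

Derivation:
Term: ((((((\f.(\g.(\h.((f h) (g h))))) (\f.(\g.(\h.(f (g h)))))) t) u) t) ((\d.(\e.((d e) e))) s))
Found 2 beta redex(es).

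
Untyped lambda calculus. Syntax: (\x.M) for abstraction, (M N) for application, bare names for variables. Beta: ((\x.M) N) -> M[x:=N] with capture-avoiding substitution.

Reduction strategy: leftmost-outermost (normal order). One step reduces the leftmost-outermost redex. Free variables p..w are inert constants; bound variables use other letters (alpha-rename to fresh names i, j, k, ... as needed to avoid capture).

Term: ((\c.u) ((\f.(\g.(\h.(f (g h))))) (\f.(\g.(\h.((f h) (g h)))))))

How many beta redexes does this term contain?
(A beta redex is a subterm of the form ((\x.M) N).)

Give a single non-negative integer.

Term: ((\c.u) ((\f.(\g.(\h.(f (g h))))) (\f.(\g.(\h.((f h) (g h)))))))
  Redex: ((\c.u) ((\f.(\g.(\h.(f (g h))))) (\f.(\g.(\h.((f h) (g h)))))))
  Redex: ((\f.(\g.(\h.(f (g h))))) (\f.(\g.(\h.((f h) (g h))))))
Total redexes: 2

Answer: 2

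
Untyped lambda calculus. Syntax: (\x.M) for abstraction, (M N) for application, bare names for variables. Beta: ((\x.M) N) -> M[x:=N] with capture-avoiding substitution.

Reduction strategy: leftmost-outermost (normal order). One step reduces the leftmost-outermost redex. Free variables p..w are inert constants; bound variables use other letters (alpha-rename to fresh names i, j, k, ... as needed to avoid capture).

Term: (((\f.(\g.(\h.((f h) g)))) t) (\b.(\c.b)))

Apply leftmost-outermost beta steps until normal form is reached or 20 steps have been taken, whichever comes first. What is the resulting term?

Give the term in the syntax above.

Answer: (\h.((t h) (\b.(\c.b))))

Derivation:
Step 0: (((\f.(\g.(\h.((f h) g)))) t) (\b.(\c.b)))
Step 1: ((\g.(\h.((t h) g))) (\b.(\c.b)))
Step 2: (\h.((t h) (\b.(\c.b))))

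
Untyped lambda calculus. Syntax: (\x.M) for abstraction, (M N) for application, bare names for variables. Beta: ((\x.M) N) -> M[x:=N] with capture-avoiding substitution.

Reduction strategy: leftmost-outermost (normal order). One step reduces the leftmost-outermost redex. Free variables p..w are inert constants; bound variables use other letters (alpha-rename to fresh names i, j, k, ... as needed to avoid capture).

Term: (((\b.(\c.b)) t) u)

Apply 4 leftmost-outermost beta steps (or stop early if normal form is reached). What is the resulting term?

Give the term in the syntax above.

Answer: t

Derivation:
Step 0: (((\b.(\c.b)) t) u)
Step 1: ((\c.t) u)
Step 2: t
Step 3: (normal form reached)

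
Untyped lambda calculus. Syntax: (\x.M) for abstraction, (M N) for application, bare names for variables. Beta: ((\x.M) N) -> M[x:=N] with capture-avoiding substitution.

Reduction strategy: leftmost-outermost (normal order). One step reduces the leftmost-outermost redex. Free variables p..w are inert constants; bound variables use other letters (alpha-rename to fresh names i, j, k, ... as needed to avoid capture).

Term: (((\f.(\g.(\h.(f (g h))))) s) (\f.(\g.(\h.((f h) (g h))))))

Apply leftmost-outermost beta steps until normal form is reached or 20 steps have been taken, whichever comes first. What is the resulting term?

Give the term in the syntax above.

Answer: (\h.(s (\g.(\i.((h i) (g i))))))

Derivation:
Step 0: (((\f.(\g.(\h.(f (g h))))) s) (\f.(\g.(\h.((f h) (g h))))))
Step 1: ((\g.(\h.(s (g h)))) (\f.(\g.(\h.((f h) (g h))))))
Step 2: (\h.(s ((\f.(\g.(\h.((f h) (g h))))) h)))
Step 3: (\h.(s (\g.(\i.((h i) (g i))))))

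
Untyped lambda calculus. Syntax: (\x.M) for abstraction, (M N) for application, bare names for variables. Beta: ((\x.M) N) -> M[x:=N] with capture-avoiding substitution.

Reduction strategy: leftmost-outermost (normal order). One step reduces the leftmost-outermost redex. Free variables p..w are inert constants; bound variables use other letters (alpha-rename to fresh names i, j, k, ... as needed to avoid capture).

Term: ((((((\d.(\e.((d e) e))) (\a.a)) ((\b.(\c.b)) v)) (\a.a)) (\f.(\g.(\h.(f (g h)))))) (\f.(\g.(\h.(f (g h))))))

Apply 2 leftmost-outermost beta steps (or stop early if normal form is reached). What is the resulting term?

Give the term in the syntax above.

Answer: ((((((\a.a) ((\b.(\c.b)) v)) ((\b.(\c.b)) v)) (\a.a)) (\f.(\g.(\h.(f (g h)))))) (\f.(\g.(\h.(f (g h))))))

Derivation:
Step 0: ((((((\d.(\e.((d e) e))) (\a.a)) ((\b.(\c.b)) v)) (\a.a)) (\f.(\g.(\h.(f (g h)))))) (\f.(\g.(\h.(f (g h))))))
Step 1: (((((\e.(((\a.a) e) e)) ((\b.(\c.b)) v)) (\a.a)) (\f.(\g.(\h.(f (g h)))))) (\f.(\g.(\h.(f (g h))))))
Step 2: ((((((\a.a) ((\b.(\c.b)) v)) ((\b.(\c.b)) v)) (\a.a)) (\f.(\g.(\h.(f (g h)))))) (\f.(\g.(\h.(f (g h))))))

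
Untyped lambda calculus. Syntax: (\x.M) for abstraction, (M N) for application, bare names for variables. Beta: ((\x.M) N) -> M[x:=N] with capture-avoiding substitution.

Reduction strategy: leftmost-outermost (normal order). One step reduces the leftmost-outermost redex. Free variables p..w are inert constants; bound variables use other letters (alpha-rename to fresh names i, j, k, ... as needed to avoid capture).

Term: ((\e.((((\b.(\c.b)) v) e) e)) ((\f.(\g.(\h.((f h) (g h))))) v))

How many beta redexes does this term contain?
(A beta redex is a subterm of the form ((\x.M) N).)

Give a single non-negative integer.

Term: ((\e.((((\b.(\c.b)) v) e) e)) ((\f.(\g.(\h.((f h) (g h))))) v))
  Redex: ((\e.((((\b.(\c.b)) v) e) e)) ((\f.(\g.(\h.((f h) (g h))))) v))
  Redex: ((\b.(\c.b)) v)
  Redex: ((\f.(\g.(\h.((f h) (g h))))) v)
Total redexes: 3

Answer: 3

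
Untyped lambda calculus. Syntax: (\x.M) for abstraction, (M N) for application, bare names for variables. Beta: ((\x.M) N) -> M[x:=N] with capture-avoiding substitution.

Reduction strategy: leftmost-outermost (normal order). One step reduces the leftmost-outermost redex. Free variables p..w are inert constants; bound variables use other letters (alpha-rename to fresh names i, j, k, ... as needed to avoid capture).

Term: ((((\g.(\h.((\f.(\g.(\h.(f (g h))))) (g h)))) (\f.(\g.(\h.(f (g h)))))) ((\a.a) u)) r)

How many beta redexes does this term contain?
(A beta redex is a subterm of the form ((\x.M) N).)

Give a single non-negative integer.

Term: ((((\g.(\h.((\f.(\g.(\h.(f (g h))))) (g h)))) (\f.(\g.(\h.(f (g h)))))) ((\a.a) u)) r)
  Redex: ((\g.(\h.((\f.(\g.(\h.(f (g h))))) (g h)))) (\f.(\g.(\h.(f (g h))))))
  Redex: ((\f.(\g.(\h.(f (g h))))) (g h))
  Redex: ((\a.a) u)
Total redexes: 3

Answer: 3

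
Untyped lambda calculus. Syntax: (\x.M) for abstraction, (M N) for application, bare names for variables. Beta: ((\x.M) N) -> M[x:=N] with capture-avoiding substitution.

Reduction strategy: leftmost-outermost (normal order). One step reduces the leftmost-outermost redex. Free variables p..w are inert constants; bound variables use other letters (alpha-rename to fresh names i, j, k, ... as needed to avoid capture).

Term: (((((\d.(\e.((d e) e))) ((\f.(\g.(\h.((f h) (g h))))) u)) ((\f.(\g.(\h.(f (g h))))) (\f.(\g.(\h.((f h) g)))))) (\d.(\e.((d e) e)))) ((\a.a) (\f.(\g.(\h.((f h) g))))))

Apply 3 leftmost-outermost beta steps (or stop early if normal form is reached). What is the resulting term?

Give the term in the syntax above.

Step 0: (((((\d.(\e.((d e) e))) ((\f.(\g.(\h.((f h) (g h))))) u)) ((\f.(\g.(\h.(f (g h))))) (\f.(\g.(\h.((f h) g)))))) (\d.(\e.((d e) e)))) ((\a.a) (\f.(\g.(\h.((f h) g))))))
Step 1: ((((\e.((((\f.(\g.(\h.((f h) (g h))))) u) e) e)) ((\f.(\g.(\h.(f (g h))))) (\f.(\g.(\h.((f h) g)))))) (\d.(\e.((d e) e)))) ((\a.a) (\f.(\g.(\h.((f h) g))))))
Step 2: ((((((\f.(\g.(\h.((f h) (g h))))) u) ((\f.(\g.(\h.(f (g h))))) (\f.(\g.(\h.((f h) g)))))) ((\f.(\g.(\h.(f (g h))))) (\f.(\g.(\h.((f h) g)))))) (\d.(\e.((d e) e)))) ((\a.a) (\f.(\g.(\h.((f h) g))))))
Step 3: (((((\g.(\h.((u h) (g h)))) ((\f.(\g.(\h.(f (g h))))) (\f.(\g.(\h.((f h) g)))))) ((\f.(\g.(\h.(f (g h))))) (\f.(\g.(\h.((f h) g)))))) (\d.(\e.((d e) e)))) ((\a.a) (\f.(\g.(\h.((f h) g))))))

Answer: (((((\g.(\h.((u h) (g h)))) ((\f.(\g.(\h.(f (g h))))) (\f.(\g.(\h.((f h) g)))))) ((\f.(\g.(\h.(f (g h))))) (\f.(\g.(\h.((f h) g)))))) (\d.(\e.((d e) e)))) ((\a.a) (\f.(\g.(\h.((f h) g))))))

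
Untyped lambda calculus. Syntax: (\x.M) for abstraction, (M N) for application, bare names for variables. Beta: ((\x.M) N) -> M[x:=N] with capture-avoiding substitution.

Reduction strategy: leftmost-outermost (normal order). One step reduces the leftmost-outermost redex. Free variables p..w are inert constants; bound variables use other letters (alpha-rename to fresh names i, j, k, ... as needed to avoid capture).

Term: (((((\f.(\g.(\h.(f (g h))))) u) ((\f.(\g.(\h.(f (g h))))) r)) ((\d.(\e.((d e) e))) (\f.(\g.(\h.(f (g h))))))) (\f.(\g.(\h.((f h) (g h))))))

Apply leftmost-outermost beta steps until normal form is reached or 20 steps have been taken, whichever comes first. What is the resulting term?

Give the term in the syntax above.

Answer: ((u (\h.(r (\i.(h (h i)))))) (\f.(\g.(\h.((f h) (g h))))))

Derivation:
Step 0: (((((\f.(\g.(\h.(f (g h))))) u) ((\f.(\g.(\h.(f (g h))))) r)) ((\d.(\e.((d e) e))) (\f.(\g.(\h.(f (g h))))))) (\f.(\g.(\h.((f h) (g h))))))
Step 1: ((((\g.(\h.(u (g h)))) ((\f.(\g.(\h.(f (g h))))) r)) ((\d.(\e.((d e) e))) (\f.(\g.(\h.(f (g h))))))) (\f.(\g.(\h.((f h) (g h))))))
Step 2: (((\h.(u (((\f.(\g.(\h.(f (g h))))) r) h))) ((\d.(\e.((d e) e))) (\f.(\g.(\h.(f (g h))))))) (\f.(\g.(\h.((f h) (g h))))))
Step 3: ((u (((\f.(\g.(\h.(f (g h))))) r) ((\d.(\e.((d e) e))) (\f.(\g.(\h.(f (g h)))))))) (\f.(\g.(\h.((f h) (g h))))))
Step 4: ((u ((\g.(\h.(r (g h)))) ((\d.(\e.((d e) e))) (\f.(\g.(\h.(f (g h)))))))) (\f.(\g.(\h.((f h) (g h))))))
Step 5: ((u (\h.(r (((\d.(\e.((d e) e))) (\f.(\g.(\h.(f (g h)))))) h)))) (\f.(\g.(\h.((f h) (g h))))))
Step 6: ((u (\h.(r ((\e.(((\f.(\g.(\h.(f (g h))))) e) e)) h)))) (\f.(\g.(\h.((f h) (g h))))))
Step 7: ((u (\h.(r (((\f.(\g.(\h.(f (g h))))) h) h)))) (\f.(\g.(\h.((f h) (g h))))))
Step 8: ((u (\h.(r ((\g.(\i.(h (g i)))) h)))) (\f.(\g.(\h.((f h) (g h))))))
Step 9: ((u (\h.(r (\i.(h (h i)))))) (\f.(\g.(\h.((f h) (g h))))))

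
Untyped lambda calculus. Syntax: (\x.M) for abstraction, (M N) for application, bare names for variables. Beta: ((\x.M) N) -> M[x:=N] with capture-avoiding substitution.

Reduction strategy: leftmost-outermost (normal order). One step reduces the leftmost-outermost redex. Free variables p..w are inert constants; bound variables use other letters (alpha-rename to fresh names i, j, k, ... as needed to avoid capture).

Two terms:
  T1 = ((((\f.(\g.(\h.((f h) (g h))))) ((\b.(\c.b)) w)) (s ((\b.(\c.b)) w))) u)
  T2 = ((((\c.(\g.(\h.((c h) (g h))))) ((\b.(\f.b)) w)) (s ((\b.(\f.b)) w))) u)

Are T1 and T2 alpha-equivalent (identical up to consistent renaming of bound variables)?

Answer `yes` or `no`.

Term 1: ((((\f.(\g.(\h.((f h) (g h))))) ((\b.(\c.b)) w)) (s ((\b.(\c.b)) w))) u)
Term 2: ((((\c.(\g.(\h.((c h) (g h))))) ((\b.(\f.b)) w)) (s ((\b.(\f.b)) w))) u)
Alpha-equivalence: compare structure up to binder renaming.
Result: True

Answer: yes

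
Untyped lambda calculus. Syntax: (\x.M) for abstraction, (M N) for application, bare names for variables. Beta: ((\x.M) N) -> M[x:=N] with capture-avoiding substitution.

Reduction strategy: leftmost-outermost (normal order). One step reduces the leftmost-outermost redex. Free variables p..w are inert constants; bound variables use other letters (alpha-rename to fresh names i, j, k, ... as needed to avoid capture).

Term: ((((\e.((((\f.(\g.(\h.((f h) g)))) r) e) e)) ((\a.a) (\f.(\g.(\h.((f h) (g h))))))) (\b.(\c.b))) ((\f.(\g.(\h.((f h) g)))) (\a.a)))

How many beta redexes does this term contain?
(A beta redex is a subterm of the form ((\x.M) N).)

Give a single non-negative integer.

Answer: 4

Derivation:
Term: ((((\e.((((\f.(\g.(\h.((f h) g)))) r) e) e)) ((\a.a) (\f.(\g.(\h.((f h) (g h))))))) (\b.(\c.b))) ((\f.(\g.(\h.((f h) g)))) (\a.a)))
  Redex: ((\e.((((\f.(\g.(\h.((f h) g)))) r) e) e)) ((\a.a) (\f.(\g.(\h.((f h) (g h)))))))
  Redex: ((\f.(\g.(\h.((f h) g)))) r)
  Redex: ((\a.a) (\f.(\g.(\h.((f h) (g h))))))
  Redex: ((\f.(\g.(\h.((f h) g)))) (\a.a))
Total redexes: 4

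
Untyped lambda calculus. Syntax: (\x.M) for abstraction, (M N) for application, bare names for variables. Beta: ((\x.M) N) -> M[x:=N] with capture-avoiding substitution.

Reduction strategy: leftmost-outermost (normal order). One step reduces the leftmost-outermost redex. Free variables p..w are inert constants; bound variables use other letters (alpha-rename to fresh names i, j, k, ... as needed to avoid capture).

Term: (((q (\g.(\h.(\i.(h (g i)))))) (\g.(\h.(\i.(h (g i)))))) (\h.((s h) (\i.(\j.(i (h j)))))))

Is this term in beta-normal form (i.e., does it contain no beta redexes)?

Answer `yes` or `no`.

Answer: yes

Derivation:
Term: (((q (\g.(\h.(\i.(h (g i)))))) (\g.(\h.(\i.(h (g i)))))) (\h.((s h) (\i.(\j.(i (h j)))))))
No beta redexes found.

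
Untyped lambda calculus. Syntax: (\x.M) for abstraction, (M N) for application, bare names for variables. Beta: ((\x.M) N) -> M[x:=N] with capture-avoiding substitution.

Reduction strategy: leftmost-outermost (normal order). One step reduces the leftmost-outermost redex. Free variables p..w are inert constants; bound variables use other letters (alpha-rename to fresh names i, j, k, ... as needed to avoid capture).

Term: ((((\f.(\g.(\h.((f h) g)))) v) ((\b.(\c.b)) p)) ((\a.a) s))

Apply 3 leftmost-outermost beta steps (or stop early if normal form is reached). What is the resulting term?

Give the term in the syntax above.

Answer: ((v ((\a.a) s)) ((\b.(\c.b)) p))

Derivation:
Step 0: ((((\f.(\g.(\h.((f h) g)))) v) ((\b.(\c.b)) p)) ((\a.a) s))
Step 1: (((\g.(\h.((v h) g))) ((\b.(\c.b)) p)) ((\a.a) s))
Step 2: ((\h.((v h) ((\b.(\c.b)) p))) ((\a.a) s))
Step 3: ((v ((\a.a) s)) ((\b.(\c.b)) p))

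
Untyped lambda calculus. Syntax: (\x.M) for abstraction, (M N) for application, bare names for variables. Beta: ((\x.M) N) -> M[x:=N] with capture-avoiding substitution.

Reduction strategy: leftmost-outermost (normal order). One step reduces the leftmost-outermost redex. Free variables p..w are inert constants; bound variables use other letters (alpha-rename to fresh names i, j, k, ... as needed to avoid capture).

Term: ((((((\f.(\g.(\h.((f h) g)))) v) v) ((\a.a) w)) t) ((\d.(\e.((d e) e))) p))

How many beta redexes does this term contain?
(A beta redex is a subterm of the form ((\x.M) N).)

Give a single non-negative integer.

Answer: 3

Derivation:
Term: ((((((\f.(\g.(\h.((f h) g)))) v) v) ((\a.a) w)) t) ((\d.(\e.((d e) e))) p))
  Redex: ((\f.(\g.(\h.((f h) g)))) v)
  Redex: ((\a.a) w)
  Redex: ((\d.(\e.((d e) e))) p)
Total redexes: 3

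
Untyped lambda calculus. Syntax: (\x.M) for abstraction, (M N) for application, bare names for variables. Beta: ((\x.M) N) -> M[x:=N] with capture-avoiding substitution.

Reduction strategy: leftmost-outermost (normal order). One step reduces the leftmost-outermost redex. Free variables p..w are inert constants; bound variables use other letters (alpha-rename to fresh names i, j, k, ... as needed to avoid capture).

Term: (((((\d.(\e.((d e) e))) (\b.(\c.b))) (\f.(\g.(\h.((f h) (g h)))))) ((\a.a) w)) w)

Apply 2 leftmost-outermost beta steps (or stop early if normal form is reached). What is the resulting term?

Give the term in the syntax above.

Step 0: (((((\d.(\e.((d e) e))) (\b.(\c.b))) (\f.(\g.(\h.((f h) (g h)))))) ((\a.a) w)) w)
Step 1: ((((\e.(((\b.(\c.b)) e) e)) (\f.(\g.(\h.((f h) (g h)))))) ((\a.a) w)) w)
Step 2: (((((\b.(\c.b)) (\f.(\g.(\h.((f h) (g h)))))) (\f.(\g.(\h.((f h) (g h)))))) ((\a.a) w)) w)

Answer: (((((\b.(\c.b)) (\f.(\g.(\h.((f h) (g h)))))) (\f.(\g.(\h.((f h) (g h)))))) ((\a.a) w)) w)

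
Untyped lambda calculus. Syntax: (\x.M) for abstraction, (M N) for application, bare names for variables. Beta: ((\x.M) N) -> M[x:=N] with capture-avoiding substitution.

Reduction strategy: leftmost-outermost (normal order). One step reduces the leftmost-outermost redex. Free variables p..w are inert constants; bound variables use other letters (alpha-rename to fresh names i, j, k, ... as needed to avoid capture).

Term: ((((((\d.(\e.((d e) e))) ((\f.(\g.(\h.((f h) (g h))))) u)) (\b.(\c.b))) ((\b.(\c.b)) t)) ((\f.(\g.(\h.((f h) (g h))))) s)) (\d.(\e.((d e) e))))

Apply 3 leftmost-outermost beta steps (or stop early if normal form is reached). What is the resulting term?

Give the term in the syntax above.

Step 0: ((((((\d.(\e.((d e) e))) ((\f.(\g.(\h.((f h) (g h))))) u)) (\b.(\c.b))) ((\b.(\c.b)) t)) ((\f.(\g.(\h.((f h) (g h))))) s)) (\d.(\e.((d e) e))))
Step 1: (((((\e.((((\f.(\g.(\h.((f h) (g h))))) u) e) e)) (\b.(\c.b))) ((\b.(\c.b)) t)) ((\f.(\g.(\h.((f h) (g h))))) s)) (\d.(\e.((d e) e))))
Step 2: (((((((\f.(\g.(\h.((f h) (g h))))) u) (\b.(\c.b))) (\b.(\c.b))) ((\b.(\c.b)) t)) ((\f.(\g.(\h.((f h) (g h))))) s)) (\d.(\e.((d e) e))))
Step 3: ((((((\g.(\h.((u h) (g h)))) (\b.(\c.b))) (\b.(\c.b))) ((\b.(\c.b)) t)) ((\f.(\g.(\h.((f h) (g h))))) s)) (\d.(\e.((d e) e))))

Answer: ((((((\g.(\h.((u h) (g h)))) (\b.(\c.b))) (\b.(\c.b))) ((\b.(\c.b)) t)) ((\f.(\g.(\h.((f h) (g h))))) s)) (\d.(\e.((d e) e))))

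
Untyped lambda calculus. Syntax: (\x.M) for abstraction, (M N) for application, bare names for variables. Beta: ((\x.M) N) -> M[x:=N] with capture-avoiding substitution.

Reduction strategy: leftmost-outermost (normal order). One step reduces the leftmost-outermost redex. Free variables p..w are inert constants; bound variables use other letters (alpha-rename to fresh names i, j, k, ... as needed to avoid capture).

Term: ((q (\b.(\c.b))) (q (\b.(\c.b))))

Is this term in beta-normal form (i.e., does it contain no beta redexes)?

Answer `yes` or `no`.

Term: ((q (\b.(\c.b))) (q (\b.(\c.b))))
No beta redexes found.

Answer: yes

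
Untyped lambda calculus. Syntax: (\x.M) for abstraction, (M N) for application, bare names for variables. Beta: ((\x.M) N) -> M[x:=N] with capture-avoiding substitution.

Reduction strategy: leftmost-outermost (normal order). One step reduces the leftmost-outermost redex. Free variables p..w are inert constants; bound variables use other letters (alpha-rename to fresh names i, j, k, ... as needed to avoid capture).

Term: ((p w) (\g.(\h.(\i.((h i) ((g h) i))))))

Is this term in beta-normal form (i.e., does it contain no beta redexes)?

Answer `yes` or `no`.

Answer: yes

Derivation:
Term: ((p w) (\g.(\h.(\i.((h i) ((g h) i))))))
No beta redexes found.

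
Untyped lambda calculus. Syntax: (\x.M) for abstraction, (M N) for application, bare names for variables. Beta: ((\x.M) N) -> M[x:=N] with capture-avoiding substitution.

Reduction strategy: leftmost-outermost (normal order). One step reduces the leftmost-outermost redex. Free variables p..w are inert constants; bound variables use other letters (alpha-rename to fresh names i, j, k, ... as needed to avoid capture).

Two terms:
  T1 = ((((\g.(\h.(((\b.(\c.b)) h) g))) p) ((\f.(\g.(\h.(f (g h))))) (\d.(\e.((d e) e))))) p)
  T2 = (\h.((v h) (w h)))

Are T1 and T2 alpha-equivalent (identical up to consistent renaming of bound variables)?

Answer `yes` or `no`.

Term 1: ((((\g.(\h.(((\b.(\c.b)) h) g))) p) ((\f.(\g.(\h.(f (g h))))) (\d.(\e.((d e) e))))) p)
Term 2: (\h.((v h) (w h)))
Alpha-equivalence: compare structure up to binder renaming.
Result: False

Answer: no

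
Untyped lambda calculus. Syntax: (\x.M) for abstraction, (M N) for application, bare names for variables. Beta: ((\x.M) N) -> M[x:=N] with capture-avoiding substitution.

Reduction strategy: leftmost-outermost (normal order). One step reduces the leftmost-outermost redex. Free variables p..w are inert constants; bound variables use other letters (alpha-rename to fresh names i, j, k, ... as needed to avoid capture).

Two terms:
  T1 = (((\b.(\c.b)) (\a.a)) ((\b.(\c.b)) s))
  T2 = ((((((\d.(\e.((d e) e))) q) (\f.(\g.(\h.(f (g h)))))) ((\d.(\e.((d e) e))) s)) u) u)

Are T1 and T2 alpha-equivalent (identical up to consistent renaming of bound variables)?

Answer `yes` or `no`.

Answer: no

Derivation:
Term 1: (((\b.(\c.b)) (\a.a)) ((\b.(\c.b)) s))
Term 2: ((((((\d.(\e.((d e) e))) q) (\f.(\g.(\h.(f (g h)))))) ((\d.(\e.((d e) e))) s)) u) u)
Alpha-equivalence: compare structure up to binder renaming.
Result: False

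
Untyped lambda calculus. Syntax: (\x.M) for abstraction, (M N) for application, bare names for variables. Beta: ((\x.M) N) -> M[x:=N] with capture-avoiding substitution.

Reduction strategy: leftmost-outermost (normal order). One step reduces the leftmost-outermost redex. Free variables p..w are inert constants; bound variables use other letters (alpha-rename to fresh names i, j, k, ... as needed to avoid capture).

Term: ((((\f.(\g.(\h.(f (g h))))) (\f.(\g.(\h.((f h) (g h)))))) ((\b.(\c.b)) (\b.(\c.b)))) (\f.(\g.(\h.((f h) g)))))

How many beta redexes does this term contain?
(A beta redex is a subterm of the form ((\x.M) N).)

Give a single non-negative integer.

Answer: 2

Derivation:
Term: ((((\f.(\g.(\h.(f (g h))))) (\f.(\g.(\h.((f h) (g h)))))) ((\b.(\c.b)) (\b.(\c.b)))) (\f.(\g.(\h.((f h) g)))))
  Redex: ((\f.(\g.(\h.(f (g h))))) (\f.(\g.(\h.((f h) (g h))))))
  Redex: ((\b.(\c.b)) (\b.(\c.b)))
Total redexes: 2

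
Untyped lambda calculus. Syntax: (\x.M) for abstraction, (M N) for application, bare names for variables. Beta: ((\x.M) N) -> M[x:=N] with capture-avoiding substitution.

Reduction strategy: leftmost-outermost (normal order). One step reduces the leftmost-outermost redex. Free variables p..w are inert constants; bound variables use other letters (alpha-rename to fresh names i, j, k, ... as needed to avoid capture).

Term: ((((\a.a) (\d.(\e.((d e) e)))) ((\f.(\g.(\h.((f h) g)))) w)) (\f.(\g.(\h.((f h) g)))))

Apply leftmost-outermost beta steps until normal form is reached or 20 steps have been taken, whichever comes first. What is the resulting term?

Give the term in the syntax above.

Answer: ((w (\f.(\g.(\h.((f h) g))))) (\f.(\g.(\h.((f h) g)))))

Derivation:
Step 0: ((((\a.a) (\d.(\e.((d e) e)))) ((\f.(\g.(\h.((f h) g)))) w)) (\f.(\g.(\h.((f h) g)))))
Step 1: (((\d.(\e.((d e) e))) ((\f.(\g.(\h.((f h) g)))) w)) (\f.(\g.(\h.((f h) g)))))
Step 2: ((\e.((((\f.(\g.(\h.((f h) g)))) w) e) e)) (\f.(\g.(\h.((f h) g)))))
Step 3: ((((\f.(\g.(\h.((f h) g)))) w) (\f.(\g.(\h.((f h) g))))) (\f.(\g.(\h.((f h) g)))))
Step 4: (((\g.(\h.((w h) g))) (\f.(\g.(\h.((f h) g))))) (\f.(\g.(\h.((f h) g)))))
Step 5: ((\h.((w h) (\f.(\g.(\h.((f h) g)))))) (\f.(\g.(\h.((f h) g)))))
Step 6: ((w (\f.(\g.(\h.((f h) g))))) (\f.(\g.(\h.((f h) g)))))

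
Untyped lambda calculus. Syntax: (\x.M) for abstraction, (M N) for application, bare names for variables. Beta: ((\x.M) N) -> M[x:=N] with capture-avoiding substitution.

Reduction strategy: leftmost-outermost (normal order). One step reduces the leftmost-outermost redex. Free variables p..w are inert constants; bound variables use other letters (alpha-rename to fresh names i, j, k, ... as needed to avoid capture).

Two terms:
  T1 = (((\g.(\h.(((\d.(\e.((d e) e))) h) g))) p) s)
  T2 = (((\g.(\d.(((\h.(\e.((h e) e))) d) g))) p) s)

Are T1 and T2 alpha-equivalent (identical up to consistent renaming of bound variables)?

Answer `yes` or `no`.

Term 1: (((\g.(\h.(((\d.(\e.((d e) e))) h) g))) p) s)
Term 2: (((\g.(\d.(((\h.(\e.((h e) e))) d) g))) p) s)
Alpha-equivalence: compare structure up to binder renaming.
Result: True

Answer: yes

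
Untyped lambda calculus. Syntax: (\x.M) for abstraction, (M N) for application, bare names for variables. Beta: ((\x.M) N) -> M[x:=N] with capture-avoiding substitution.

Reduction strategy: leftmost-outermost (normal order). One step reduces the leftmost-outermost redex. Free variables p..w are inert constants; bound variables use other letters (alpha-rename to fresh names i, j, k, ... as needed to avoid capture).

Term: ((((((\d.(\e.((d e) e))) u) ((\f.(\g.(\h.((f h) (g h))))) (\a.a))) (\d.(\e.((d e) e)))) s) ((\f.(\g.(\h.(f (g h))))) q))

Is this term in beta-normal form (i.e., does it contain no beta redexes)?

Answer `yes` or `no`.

Answer: no

Derivation:
Term: ((((((\d.(\e.((d e) e))) u) ((\f.(\g.(\h.((f h) (g h))))) (\a.a))) (\d.(\e.((d e) e)))) s) ((\f.(\g.(\h.(f (g h))))) q))
Found 3 beta redex(es).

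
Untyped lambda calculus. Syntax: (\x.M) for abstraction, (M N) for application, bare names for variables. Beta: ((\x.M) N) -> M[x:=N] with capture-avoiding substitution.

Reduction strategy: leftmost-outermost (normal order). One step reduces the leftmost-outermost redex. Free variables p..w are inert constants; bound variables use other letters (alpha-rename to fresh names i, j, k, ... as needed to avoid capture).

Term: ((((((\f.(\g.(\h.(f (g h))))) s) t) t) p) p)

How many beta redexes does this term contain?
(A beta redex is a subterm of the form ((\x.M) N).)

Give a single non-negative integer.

Answer: 1

Derivation:
Term: ((((((\f.(\g.(\h.(f (g h))))) s) t) t) p) p)
  Redex: ((\f.(\g.(\h.(f (g h))))) s)
Total redexes: 1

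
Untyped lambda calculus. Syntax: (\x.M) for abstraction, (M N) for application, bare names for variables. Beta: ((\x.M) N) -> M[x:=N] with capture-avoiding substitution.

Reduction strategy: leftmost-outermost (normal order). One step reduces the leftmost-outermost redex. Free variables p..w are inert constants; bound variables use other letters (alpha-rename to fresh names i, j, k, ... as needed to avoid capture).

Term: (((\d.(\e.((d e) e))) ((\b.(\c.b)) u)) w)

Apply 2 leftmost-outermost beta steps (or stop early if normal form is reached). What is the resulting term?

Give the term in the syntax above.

Step 0: (((\d.(\e.((d e) e))) ((\b.(\c.b)) u)) w)
Step 1: ((\e.((((\b.(\c.b)) u) e) e)) w)
Step 2: ((((\b.(\c.b)) u) w) w)

Answer: ((((\b.(\c.b)) u) w) w)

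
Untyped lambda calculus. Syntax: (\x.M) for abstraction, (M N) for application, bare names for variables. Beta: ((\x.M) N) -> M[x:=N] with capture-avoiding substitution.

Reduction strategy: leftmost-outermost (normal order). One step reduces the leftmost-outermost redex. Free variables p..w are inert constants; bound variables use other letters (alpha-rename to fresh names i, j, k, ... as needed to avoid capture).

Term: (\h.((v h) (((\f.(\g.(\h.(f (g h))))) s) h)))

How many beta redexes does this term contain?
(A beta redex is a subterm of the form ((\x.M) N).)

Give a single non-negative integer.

Term: (\h.((v h) (((\f.(\g.(\h.(f (g h))))) s) h)))
  Redex: ((\f.(\g.(\h.(f (g h))))) s)
Total redexes: 1

Answer: 1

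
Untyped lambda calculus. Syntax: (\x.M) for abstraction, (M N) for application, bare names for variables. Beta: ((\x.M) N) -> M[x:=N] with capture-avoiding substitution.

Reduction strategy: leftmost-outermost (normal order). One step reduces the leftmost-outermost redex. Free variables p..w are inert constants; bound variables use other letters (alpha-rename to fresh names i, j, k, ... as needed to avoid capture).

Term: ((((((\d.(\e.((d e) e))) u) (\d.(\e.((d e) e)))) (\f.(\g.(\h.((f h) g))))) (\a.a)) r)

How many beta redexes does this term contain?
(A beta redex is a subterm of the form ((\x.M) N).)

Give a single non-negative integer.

Answer: 1

Derivation:
Term: ((((((\d.(\e.((d e) e))) u) (\d.(\e.((d e) e)))) (\f.(\g.(\h.((f h) g))))) (\a.a)) r)
  Redex: ((\d.(\e.((d e) e))) u)
Total redexes: 1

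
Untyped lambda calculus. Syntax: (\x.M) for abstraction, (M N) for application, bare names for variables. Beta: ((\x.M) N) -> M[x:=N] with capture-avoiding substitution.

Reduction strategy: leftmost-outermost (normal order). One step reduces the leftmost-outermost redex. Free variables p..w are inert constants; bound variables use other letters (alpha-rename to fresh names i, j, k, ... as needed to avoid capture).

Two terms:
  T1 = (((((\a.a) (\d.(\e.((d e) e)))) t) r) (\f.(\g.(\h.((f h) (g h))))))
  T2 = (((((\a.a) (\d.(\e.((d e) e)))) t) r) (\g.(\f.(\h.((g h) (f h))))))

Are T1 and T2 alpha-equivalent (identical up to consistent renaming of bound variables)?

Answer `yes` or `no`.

Term 1: (((((\a.a) (\d.(\e.((d e) e)))) t) r) (\f.(\g.(\h.((f h) (g h))))))
Term 2: (((((\a.a) (\d.(\e.((d e) e)))) t) r) (\g.(\f.(\h.((g h) (f h))))))
Alpha-equivalence: compare structure up to binder renaming.
Result: True

Answer: yes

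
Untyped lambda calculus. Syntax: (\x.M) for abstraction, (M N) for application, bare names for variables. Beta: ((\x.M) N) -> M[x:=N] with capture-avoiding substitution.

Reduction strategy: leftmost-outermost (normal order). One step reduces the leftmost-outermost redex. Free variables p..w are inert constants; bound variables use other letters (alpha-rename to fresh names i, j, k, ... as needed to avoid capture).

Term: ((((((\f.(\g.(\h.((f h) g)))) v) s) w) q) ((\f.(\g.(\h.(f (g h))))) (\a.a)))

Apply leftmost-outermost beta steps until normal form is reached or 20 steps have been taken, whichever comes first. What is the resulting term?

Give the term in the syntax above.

Answer: ((((v w) s) q) (\g.(\h.(g h))))

Derivation:
Step 0: ((((((\f.(\g.(\h.((f h) g)))) v) s) w) q) ((\f.(\g.(\h.(f (g h))))) (\a.a)))
Step 1: (((((\g.(\h.((v h) g))) s) w) q) ((\f.(\g.(\h.(f (g h))))) (\a.a)))
Step 2: ((((\h.((v h) s)) w) q) ((\f.(\g.(\h.(f (g h))))) (\a.a)))
Step 3: ((((v w) s) q) ((\f.(\g.(\h.(f (g h))))) (\a.a)))
Step 4: ((((v w) s) q) (\g.(\h.((\a.a) (g h)))))
Step 5: ((((v w) s) q) (\g.(\h.(g h))))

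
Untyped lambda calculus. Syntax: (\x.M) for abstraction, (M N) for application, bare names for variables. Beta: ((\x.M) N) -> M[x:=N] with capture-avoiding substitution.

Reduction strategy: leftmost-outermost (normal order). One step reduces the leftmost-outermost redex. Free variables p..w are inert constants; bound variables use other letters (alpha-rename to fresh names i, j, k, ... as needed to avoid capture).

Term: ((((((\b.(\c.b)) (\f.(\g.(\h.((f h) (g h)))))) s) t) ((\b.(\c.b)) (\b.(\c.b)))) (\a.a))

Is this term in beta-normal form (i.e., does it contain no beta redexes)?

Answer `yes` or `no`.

Answer: no

Derivation:
Term: ((((((\b.(\c.b)) (\f.(\g.(\h.((f h) (g h)))))) s) t) ((\b.(\c.b)) (\b.(\c.b)))) (\a.a))
Found 2 beta redex(es).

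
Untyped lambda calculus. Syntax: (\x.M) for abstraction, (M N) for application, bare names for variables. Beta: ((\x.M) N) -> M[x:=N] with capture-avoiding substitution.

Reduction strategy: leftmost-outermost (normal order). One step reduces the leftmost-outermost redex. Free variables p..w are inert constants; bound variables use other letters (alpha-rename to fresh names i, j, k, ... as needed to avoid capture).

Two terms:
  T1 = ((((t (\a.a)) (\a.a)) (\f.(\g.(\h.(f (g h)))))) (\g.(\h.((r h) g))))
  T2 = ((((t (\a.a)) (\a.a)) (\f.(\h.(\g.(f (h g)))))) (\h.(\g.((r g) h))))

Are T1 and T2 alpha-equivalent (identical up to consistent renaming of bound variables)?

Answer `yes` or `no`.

Answer: yes

Derivation:
Term 1: ((((t (\a.a)) (\a.a)) (\f.(\g.(\h.(f (g h)))))) (\g.(\h.((r h) g))))
Term 2: ((((t (\a.a)) (\a.a)) (\f.(\h.(\g.(f (h g)))))) (\h.(\g.((r g) h))))
Alpha-equivalence: compare structure up to binder renaming.
Result: True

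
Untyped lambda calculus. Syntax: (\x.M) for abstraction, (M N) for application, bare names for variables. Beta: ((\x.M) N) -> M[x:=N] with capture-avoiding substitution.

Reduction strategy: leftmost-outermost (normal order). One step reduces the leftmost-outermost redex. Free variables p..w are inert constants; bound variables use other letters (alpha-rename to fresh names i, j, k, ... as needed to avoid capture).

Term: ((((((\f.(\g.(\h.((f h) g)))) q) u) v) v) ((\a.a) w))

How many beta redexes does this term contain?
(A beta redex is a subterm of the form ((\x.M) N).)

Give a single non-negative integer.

Answer: 2

Derivation:
Term: ((((((\f.(\g.(\h.((f h) g)))) q) u) v) v) ((\a.a) w))
  Redex: ((\f.(\g.(\h.((f h) g)))) q)
  Redex: ((\a.a) w)
Total redexes: 2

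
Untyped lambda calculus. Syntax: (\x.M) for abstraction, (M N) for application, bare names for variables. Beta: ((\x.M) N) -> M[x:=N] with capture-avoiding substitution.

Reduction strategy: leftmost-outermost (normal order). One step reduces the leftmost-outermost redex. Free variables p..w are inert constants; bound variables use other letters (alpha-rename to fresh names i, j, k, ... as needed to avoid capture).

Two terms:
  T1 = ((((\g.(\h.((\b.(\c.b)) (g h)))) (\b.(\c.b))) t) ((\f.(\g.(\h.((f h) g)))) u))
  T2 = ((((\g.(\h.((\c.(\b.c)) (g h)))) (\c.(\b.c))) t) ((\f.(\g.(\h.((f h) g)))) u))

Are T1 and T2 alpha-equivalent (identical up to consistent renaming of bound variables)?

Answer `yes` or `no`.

Term 1: ((((\g.(\h.((\b.(\c.b)) (g h)))) (\b.(\c.b))) t) ((\f.(\g.(\h.((f h) g)))) u))
Term 2: ((((\g.(\h.((\c.(\b.c)) (g h)))) (\c.(\b.c))) t) ((\f.(\g.(\h.((f h) g)))) u))
Alpha-equivalence: compare structure up to binder renaming.
Result: True

Answer: yes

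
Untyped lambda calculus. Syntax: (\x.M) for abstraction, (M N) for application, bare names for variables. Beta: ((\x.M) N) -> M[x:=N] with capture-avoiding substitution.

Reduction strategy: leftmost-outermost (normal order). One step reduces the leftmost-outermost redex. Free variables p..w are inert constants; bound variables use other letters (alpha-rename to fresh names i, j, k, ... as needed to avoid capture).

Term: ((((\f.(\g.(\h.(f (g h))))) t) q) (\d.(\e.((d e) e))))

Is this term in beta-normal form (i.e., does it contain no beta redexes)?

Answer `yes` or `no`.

Answer: no

Derivation:
Term: ((((\f.(\g.(\h.(f (g h))))) t) q) (\d.(\e.((d e) e))))
Found 1 beta redex(es).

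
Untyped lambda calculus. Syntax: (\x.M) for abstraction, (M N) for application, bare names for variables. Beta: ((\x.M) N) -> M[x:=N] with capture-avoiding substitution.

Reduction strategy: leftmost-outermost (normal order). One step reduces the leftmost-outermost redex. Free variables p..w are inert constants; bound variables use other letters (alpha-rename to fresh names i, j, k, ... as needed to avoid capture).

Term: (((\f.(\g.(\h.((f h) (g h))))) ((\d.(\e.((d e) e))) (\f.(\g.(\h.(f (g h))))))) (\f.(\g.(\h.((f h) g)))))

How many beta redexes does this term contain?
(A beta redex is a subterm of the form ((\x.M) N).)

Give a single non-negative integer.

Answer: 2

Derivation:
Term: (((\f.(\g.(\h.((f h) (g h))))) ((\d.(\e.((d e) e))) (\f.(\g.(\h.(f (g h))))))) (\f.(\g.(\h.((f h) g)))))
  Redex: ((\f.(\g.(\h.((f h) (g h))))) ((\d.(\e.((d e) e))) (\f.(\g.(\h.(f (g h)))))))
  Redex: ((\d.(\e.((d e) e))) (\f.(\g.(\h.(f (g h))))))
Total redexes: 2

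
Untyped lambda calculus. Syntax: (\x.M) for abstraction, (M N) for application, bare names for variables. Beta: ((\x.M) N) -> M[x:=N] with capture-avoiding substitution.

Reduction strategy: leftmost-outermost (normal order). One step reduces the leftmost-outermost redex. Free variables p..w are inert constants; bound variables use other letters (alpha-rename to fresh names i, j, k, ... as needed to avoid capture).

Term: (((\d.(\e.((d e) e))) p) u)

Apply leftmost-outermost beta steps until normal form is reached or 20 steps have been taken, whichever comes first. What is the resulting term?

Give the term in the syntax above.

Answer: ((p u) u)

Derivation:
Step 0: (((\d.(\e.((d e) e))) p) u)
Step 1: ((\e.((p e) e)) u)
Step 2: ((p u) u)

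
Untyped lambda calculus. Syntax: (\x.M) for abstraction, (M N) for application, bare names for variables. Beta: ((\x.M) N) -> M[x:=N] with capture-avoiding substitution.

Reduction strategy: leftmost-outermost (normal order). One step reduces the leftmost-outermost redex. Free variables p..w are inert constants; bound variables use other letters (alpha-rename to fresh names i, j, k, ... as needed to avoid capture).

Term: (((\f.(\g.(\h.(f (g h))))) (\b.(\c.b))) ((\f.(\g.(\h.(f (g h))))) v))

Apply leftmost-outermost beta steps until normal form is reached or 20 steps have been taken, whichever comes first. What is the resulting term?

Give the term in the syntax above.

Step 0: (((\f.(\g.(\h.(f (g h))))) (\b.(\c.b))) ((\f.(\g.(\h.(f (g h))))) v))
Step 1: ((\g.(\h.((\b.(\c.b)) (g h)))) ((\f.(\g.(\h.(f (g h))))) v))
Step 2: (\h.((\b.(\c.b)) (((\f.(\g.(\h.(f (g h))))) v) h)))
Step 3: (\h.(\c.(((\f.(\g.(\h.(f (g h))))) v) h)))
Step 4: (\h.(\c.((\g.(\h.(v (g h)))) h)))
Step 5: (\h.(\c.(\i.(v (h i)))))

Answer: (\h.(\c.(\i.(v (h i)))))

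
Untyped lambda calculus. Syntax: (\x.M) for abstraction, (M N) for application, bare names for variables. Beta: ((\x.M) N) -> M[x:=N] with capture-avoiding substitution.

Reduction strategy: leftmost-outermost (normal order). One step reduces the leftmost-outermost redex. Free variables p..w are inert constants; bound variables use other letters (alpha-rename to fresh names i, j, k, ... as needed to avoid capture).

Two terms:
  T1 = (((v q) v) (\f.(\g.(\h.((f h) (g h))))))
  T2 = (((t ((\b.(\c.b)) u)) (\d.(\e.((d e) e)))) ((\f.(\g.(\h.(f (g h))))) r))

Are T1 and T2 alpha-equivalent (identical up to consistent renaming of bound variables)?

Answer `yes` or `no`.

Answer: no

Derivation:
Term 1: (((v q) v) (\f.(\g.(\h.((f h) (g h))))))
Term 2: (((t ((\b.(\c.b)) u)) (\d.(\e.((d e) e)))) ((\f.(\g.(\h.(f (g h))))) r))
Alpha-equivalence: compare structure up to binder renaming.
Result: False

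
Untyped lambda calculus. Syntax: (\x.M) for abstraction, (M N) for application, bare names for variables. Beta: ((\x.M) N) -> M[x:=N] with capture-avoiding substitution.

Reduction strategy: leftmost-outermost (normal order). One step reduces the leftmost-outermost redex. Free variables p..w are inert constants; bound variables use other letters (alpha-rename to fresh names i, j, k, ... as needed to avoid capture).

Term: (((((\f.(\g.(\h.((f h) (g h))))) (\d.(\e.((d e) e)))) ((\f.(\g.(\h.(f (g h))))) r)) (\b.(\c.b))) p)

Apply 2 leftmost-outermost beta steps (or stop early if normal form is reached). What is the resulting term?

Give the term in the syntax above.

Step 0: (((((\f.(\g.(\h.((f h) (g h))))) (\d.(\e.((d e) e)))) ((\f.(\g.(\h.(f (g h))))) r)) (\b.(\c.b))) p)
Step 1: ((((\g.(\h.(((\d.(\e.((d e) e))) h) (g h)))) ((\f.(\g.(\h.(f (g h))))) r)) (\b.(\c.b))) p)
Step 2: (((\h.(((\d.(\e.((d e) e))) h) (((\f.(\g.(\h.(f (g h))))) r) h))) (\b.(\c.b))) p)

Answer: (((\h.(((\d.(\e.((d e) e))) h) (((\f.(\g.(\h.(f (g h))))) r) h))) (\b.(\c.b))) p)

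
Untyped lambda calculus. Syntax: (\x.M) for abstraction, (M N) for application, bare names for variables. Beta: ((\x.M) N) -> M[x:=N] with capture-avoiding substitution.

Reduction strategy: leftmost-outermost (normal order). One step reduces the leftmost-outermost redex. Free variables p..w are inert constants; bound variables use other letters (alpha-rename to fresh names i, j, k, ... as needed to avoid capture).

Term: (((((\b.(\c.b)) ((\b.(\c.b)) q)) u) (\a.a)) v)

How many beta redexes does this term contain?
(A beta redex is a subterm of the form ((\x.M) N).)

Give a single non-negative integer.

Term: (((((\b.(\c.b)) ((\b.(\c.b)) q)) u) (\a.a)) v)
  Redex: ((\b.(\c.b)) ((\b.(\c.b)) q))
  Redex: ((\b.(\c.b)) q)
Total redexes: 2

Answer: 2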